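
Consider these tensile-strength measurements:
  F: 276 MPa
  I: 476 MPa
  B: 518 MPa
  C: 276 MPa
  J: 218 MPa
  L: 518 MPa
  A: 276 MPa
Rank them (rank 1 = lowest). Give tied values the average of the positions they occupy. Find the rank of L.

6.5

Sorted (ascending): 218, 276, 276, 276, 476, 518, 518
The 3 values of 276 occupy positions 2–4 → average rank 3.
The 2 values of 518 occupy positions 6–7 → average rank (6+7)/2 = 6.5.
L has value 518 MPa → rank 6.5.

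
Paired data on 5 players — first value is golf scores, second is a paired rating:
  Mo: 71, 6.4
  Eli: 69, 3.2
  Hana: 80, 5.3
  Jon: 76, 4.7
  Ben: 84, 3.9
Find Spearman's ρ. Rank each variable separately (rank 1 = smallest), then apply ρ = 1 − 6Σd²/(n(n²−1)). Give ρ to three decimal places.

0.100

Ranks of variable 1: 2, 1, 4, 3, 5
Ranks of variable 2: 5, 1, 4, 3, 2
d = r₁ − r₂: -3, 0, 0, 0, 3
d²: 9, 0, 0, 0, 9; Σd² = 18
ρ = 1 − 6·18/(5·24) = 1 − 108/120 = 0.100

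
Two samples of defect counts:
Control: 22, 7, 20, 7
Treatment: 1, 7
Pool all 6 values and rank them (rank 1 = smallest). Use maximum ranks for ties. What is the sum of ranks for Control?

Sorted (ascending): 1, 7, 7, 7, 20, 22
The 3 values of 7 occupy positions 2–4 → each gets rank 4.
Control values → pooled ranks: 22→6, 7→4, 20→5, 7→4
Rank sum = 6 + 4 + 5 + 4 = 19

19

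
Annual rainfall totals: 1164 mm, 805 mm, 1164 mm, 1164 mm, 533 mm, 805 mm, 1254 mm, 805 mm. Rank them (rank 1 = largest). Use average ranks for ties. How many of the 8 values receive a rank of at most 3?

4

Sorted (descending): 1254, 1164, 1164, 1164, 805, 805, 805, 533
The 3 values of 1164 occupy positions 2–4 → average rank 3.
The 3 values of 805 occupy positions 5–7 → average rank 6.
Ranks ≤ 3: {1, 3, 3, 3} → 4 values.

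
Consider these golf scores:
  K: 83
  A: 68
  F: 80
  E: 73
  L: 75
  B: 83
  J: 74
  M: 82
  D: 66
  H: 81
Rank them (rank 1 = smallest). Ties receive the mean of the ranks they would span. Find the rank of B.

9.5

Sorted (ascending): 66, 68, 73, 74, 75, 80, 81, 82, 83, 83
The 2 values of 83 occupy positions 9–10 → average rank (9+10)/2 = 9.5.
B has value 83 → rank 9.5.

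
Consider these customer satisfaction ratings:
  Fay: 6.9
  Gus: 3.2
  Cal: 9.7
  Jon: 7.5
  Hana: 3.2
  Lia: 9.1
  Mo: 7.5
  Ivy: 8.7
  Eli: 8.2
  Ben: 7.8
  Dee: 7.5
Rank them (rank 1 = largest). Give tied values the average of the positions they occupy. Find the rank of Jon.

Sorted (descending): 9.7, 9.1, 8.7, 8.2, 7.8, 7.5, 7.5, 7.5, 6.9, 3.2, 3.2
The 3 values of 7.5 occupy positions 6–8 → average rank 7.
The 2 values of 3.2 occupy positions 10–11 → average rank (10+11)/2 = 10.5.
Jon has value 7.5 → rank 7.

7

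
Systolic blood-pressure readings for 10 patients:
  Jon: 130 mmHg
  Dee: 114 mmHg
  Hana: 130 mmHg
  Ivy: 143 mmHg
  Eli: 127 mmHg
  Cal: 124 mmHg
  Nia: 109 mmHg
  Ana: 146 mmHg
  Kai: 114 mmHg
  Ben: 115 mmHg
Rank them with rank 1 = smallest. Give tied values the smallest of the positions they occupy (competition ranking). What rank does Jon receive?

Sorted (ascending): 109, 114, 114, 115, 124, 127, 130, 130, 143, 146
The 2 values of 114 occupy positions 2–3 → each gets rank 2.
The 2 values of 130 occupy positions 7–8 → each gets rank 7.
Jon has value 130 mmHg → rank 7.

7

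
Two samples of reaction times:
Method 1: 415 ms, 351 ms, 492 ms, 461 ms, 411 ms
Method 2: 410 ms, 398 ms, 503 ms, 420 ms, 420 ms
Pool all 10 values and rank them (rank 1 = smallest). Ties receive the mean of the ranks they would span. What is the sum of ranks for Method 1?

Sorted (ascending): 351, 398, 410, 411, 415, 420, 420, 461, 492, 503
The 2 values of 420 occupy positions 6–7 → average rank (6+7)/2 = 6.5.
Method 1 values → pooled ranks: 415→5, 351→1, 492→9, 461→8, 411→4
Rank sum = 5 + 1 + 9 + 8 + 4 = 27

27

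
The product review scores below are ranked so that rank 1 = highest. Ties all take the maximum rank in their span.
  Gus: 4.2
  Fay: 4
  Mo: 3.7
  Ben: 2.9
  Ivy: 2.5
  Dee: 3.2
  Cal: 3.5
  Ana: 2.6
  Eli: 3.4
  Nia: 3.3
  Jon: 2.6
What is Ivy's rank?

Sorted (descending): 4.2, 4, 3.7, 3.5, 3.4, 3.3, 3.2, 2.9, 2.6, 2.6, 2.5
The 2 values of 2.6 occupy positions 9–10 → each gets rank 10.
Ivy has value 2.5 → rank 11.

11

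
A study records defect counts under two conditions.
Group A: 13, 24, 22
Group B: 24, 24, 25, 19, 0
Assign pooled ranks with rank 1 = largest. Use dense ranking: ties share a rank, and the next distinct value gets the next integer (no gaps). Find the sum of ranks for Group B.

Sorted (descending): 25, 24, 24, 24, 22, 19, 13, 0
The 3 values of 24 share dense rank 2.
Remaining distinct values take the next consecutive integers.
Group B values → pooled ranks: 24→2, 24→2, 25→1, 19→4, 0→6
Rank sum = 2 + 2 + 1 + 4 + 6 = 15

15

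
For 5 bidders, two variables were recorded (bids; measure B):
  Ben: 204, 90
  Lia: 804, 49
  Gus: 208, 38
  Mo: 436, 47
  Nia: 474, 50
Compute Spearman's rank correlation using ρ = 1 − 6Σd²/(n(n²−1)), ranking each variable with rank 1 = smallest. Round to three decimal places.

-0.100

Ranks of variable 1: 1, 5, 2, 3, 4
Ranks of variable 2: 5, 3, 1, 2, 4
d = r₁ − r₂: -4, 2, 1, 1, 0
d²: 16, 4, 1, 1, 0; Σd² = 22
ρ = 1 − 6·22/(5·24) = 1 − 132/120 = -0.100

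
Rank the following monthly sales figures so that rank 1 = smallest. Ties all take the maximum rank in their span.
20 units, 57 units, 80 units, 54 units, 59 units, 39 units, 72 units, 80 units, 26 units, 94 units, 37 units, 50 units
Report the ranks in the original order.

Sorted (ascending): 20, 26, 37, 39, 50, 54, 57, 59, 72, 80, 80, 94
The 2 values of 80 occupy positions 10–11 → each gets rank 11.

1, 7, 11, 6, 8, 4, 9, 11, 2, 12, 3, 5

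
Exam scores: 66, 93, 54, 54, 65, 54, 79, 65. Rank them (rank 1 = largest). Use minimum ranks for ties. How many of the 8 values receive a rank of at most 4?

Sorted (descending): 93, 79, 66, 65, 65, 54, 54, 54
The 2 values of 65 occupy positions 4–5 → each gets rank 4.
The 3 values of 54 occupy positions 6–8 → each gets rank 6.
Ranks ≤ 4: {1, 2, 3, 4, 4} → 5 values.

5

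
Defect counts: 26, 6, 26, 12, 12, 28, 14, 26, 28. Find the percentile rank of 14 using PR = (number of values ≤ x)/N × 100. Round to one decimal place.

N = 9.
Strictly below 14: 3. Equal to 14: 1.
PR = 4/9 × 100 = 44.4

44.4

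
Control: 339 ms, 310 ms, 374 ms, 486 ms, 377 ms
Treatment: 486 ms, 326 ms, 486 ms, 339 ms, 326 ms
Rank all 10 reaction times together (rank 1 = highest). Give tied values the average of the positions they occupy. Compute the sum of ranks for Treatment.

Sorted (descending): 486, 486, 486, 377, 374, 339, 339, 326, 326, 310
The 3 values of 486 occupy positions 1–3 → average rank 2.
The 2 values of 339 occupy positions 6–7 → average rank (6+7)/2 = 6.5.
The 2 values of 326 occupy positions 8–9 → average rank (8+9)/2 = 8.5.
Treatment values → pooled ranks: 486→2, 326→8.5, 486→2, 339→6.5, 326→8.5
Rank sum = 2 + 8.5 + 2 + 6.5 + 8.5 = 27.5

27.5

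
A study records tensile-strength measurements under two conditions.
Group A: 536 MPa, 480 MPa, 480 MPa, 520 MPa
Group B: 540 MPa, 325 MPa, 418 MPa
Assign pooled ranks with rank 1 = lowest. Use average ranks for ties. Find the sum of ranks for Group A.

Sorted (ascending): 325, 418, 480, 480, 520, 536, 540
The 2 values of 480 occupy positions 3–4 → average rank (3+4)/2 = 3.5.
Group A values → pooled ranks: 536→6, 480→3.5, 480→3.5, 520→5
Rank sum = 6 + 3.5 + 3.5 + 5 = 18

18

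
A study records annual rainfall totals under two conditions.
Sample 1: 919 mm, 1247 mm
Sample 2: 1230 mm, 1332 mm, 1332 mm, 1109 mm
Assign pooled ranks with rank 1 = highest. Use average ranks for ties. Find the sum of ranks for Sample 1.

9

Sorted (descending): 1332, 1332, 1247, 1230, 1109, 919
The 2 values of 1332 occupy positions 1–2 → average rank (1+2)/2 = 1.5.
Sample 1 values → pooled ranks: 919→6, 1247→3
Rank sum = 6 + 3 = 9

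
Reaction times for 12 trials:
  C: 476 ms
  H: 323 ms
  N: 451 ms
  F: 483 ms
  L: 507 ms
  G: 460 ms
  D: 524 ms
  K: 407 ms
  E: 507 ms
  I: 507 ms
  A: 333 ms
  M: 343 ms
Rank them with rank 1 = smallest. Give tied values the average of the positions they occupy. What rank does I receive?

10

Sorted (ascending): 323, 333, 343, 407, 451, 460, 476, 483, 507, 507, 507, 524
The 3 values of 507 occupy positions 9–11 → average rank 10.
I has value 507 ms → rank 10.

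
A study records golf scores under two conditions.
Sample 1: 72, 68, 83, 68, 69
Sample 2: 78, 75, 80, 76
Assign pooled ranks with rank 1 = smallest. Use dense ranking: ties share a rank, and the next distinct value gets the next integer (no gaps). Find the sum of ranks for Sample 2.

22

Sorted (ascending): 68, 68, 69, 72, 75, 76, 78, 80, 83
The 2 values of 68 share dense rank 1.
Remaining distinct values take the next consecutive integers.
Sample 2 values → pooled ranks: 78→6, 75→4, 80→7, 76→5
Rank sum = 6 + 4 + 7 + 5 = 22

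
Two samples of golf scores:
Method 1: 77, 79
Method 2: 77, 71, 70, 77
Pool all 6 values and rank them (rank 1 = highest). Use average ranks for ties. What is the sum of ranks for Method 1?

4

Sorted (descending): 79, 77, 77, 77, 71, 70
The 3 values of 77 occupy positions 2–4 → average rank 3.
Method 1 values → pooled ranks: 77→3, 79→1
Rank sum = 3 + 1 = 4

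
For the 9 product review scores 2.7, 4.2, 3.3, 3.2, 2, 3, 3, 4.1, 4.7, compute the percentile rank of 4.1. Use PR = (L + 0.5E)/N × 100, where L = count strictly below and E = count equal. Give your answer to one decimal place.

72.2

N = 9.
Strictly below 4.1: 6. Equal to 4.1: 1.
PR = (6 + 0.5·1)/9 × 100 = 72.2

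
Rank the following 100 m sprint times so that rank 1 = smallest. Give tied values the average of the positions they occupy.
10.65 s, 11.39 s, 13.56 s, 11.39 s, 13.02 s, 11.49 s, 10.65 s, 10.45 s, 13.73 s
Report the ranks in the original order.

Sorted (ascending): 10.45, 10.65, 10.65, 11.39, 11.39, 11.49, 13.02, 13.56, 13.73
The 2 values of 10.65 occupy positions 2–3 → average rank (2+3)/2 = 2.5.
The 2 values of 11.39 occupy positions 4–5 → average rank (4+5)/2 = 4.5.

2.5, 4.5, 8, 4.5, 7, 6, 2.5, 1, 9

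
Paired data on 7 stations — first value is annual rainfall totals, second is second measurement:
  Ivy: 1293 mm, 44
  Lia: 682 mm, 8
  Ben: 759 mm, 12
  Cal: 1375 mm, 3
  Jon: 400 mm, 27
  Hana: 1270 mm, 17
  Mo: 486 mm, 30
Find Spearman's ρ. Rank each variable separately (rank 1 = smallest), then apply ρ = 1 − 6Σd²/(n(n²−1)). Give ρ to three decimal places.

Ranks of variable 1: 6, 3, 4, 7, 1, 5, 2
Ranks of variable 2: 7, 2, 3, 1, 5, 4, 6
d = r₁ − r₂: -1, 1, 1, 6, -4, 1, -4
d²: 1, 1, 1, 36, 16, 1, 16; Σd² = 72
ρ = 1 − 6·72/(7·48) = 1 − 432/336 = -0.286

-0.286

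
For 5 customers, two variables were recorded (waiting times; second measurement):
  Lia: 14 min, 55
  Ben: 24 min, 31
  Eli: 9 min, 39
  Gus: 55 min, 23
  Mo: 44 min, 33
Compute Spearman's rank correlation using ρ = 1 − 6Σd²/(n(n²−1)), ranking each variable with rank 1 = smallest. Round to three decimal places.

Ranks of variable 1: 2, 3, 1, 5, 4
Ranks of variable 2: 5, 2, 4, 1, 3
d = r₁ − r₂: -3, 1, -3, 4, 1
d²: 9, 1, 9, 16, 1; Σd² = 36
ρ = 1 − 6·36/(5·24) = 1 − 216/120 = -0.800

-0.800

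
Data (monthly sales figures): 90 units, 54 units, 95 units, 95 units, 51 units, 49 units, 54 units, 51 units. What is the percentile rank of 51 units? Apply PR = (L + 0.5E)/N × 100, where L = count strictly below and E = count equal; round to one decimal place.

N = 8.
Strictly below 51: 1. Equal to 51: 2.
PR = (1 + 0.5·2)/8 × 100 = 25.0

25.0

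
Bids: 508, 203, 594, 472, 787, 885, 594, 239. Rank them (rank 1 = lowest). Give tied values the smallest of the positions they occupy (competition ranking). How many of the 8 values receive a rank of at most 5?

6

Sorted (ascending): 203, 239, 472, 508, 594, 594, 787, 885
The 2 values of 594 occupy positions 5–6 → each gets rank 5.
Ranks ≤ 5: {1, 2, 3, 4, 5, 5} → 6 values.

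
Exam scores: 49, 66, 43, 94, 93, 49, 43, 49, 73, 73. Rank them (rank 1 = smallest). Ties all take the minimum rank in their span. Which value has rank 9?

93

Sorted (ascending): 43, 43, 49, 49, 49, 66, 73, 73, 93, 94
The 2 values of 43 occupy positions 1–2 → each gets rank 1.
The 3 values of 49 occupy positions 3–5 → each gets rank 3.
The 2 values of 73 occupy positions 7–8 → each gets rank 7.
Rank 9 → value 93.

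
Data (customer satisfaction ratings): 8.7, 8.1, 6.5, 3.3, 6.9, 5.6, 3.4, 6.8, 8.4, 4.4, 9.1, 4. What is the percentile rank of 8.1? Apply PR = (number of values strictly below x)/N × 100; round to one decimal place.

66.7

N = 12.
Strictly below 8.1: 8. Equal to 8.1: 1.
PR = 8/12 × 100 = 66.7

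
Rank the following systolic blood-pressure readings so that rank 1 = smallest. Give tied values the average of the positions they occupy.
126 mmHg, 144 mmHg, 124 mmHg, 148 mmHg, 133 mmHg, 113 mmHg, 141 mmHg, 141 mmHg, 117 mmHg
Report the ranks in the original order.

4, 8, 3, 9, 5, 1, 6.5, 6.5, 2

Sorted (ascending): 113, 117, 124, 126, 133, 141, 141, 144, 148
The 2 values of 141 occupy positions 6–7 → average rank (6+7)/2 = 6.5.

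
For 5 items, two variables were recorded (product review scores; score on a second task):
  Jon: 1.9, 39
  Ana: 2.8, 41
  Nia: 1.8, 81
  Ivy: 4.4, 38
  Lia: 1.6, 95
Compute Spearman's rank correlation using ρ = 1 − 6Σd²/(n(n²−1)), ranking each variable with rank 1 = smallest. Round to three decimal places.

-0.900

Ranks of variable 1: 3, 4, 2, 5, 1
Ranks of variable 2: 2, 3, 4, 1, 5
d = r₁ − r₂: 1, 1, -2, 4, -4
d²: 1, 1, 4, 16, 16; Σd² = 38
ρ = 1 − 6·38/(5·24) = 1 − 228/120 = -0.900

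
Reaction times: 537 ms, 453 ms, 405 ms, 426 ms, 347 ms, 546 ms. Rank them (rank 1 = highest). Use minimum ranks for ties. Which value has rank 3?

Sorted (descending): 546, 537, 453, 426, 405, 347
No ties — each value takes its position as its rank.
Rank 3 → value 453.

453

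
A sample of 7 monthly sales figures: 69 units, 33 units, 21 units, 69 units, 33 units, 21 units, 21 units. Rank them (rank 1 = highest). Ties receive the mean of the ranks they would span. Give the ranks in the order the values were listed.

1.5, 3.5, 6, 1.5, 3.5, 6, 6

Sorted (descending): 69, 69, 33, 33, 21, 21, 21
The 2 values of 69 occupy positions 1–2 → average rank (1+2)/2 = 1.5.
The 2 values of 33 occupy positions 3–4 → average rank (3+4)/2 = 3.5.
The 3 values of 21 occupy positions 5–7 → average rank 6.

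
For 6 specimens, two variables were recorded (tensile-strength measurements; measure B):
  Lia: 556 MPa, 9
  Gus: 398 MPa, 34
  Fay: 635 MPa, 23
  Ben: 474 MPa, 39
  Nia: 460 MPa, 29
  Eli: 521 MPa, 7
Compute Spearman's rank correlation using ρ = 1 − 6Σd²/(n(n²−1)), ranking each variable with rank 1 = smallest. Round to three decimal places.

Ranks of variable 1: 5, 1, 6, 3, 2, 4
Ranks of variable 2: 2, 5, 3, 6, 4, 1
d = r₁ − r₂: 3, -4, 3, -3, -2, 3
d²: 9, 16, 9, 9, 4, 9; Σd² = 56
ρ = 1 − 6·56/(6·35) = 1 − 336/210 = -0.600

-0.600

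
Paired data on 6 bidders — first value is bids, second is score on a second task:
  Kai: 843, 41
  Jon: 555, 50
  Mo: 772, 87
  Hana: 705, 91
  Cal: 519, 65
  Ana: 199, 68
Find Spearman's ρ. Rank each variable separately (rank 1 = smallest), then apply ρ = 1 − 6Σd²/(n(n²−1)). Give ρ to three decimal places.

-0.143

Ranks of variable 1: 6, 3, 5, 4, 2, 1
Ranks of variable 2: 1, 2, 5, 6, 3, 4
d = r₁ − r₂: 5, 1, 0, -2, -1, -3
d²: 25, 1, 0, 4, 1, 9; Σd² = 40
ρ = 1 − 6·40/(6·35) = 1 − 240/210 = -0.143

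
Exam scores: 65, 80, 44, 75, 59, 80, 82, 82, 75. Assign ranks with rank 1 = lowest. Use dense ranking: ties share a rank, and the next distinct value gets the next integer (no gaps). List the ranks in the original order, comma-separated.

Sorted (ascending): 44, 59, 65, 75, 75, 80, 80, 82, 82
The 2 values of 75 share dense rank 4.
The 2 values of 80 share dense rank 5.
The 2 values of 82 share dense rank 6.
Remaining distinct values take the next consecutive integers.

3, 5, 1, 4, 2, 5, 6, 6, 4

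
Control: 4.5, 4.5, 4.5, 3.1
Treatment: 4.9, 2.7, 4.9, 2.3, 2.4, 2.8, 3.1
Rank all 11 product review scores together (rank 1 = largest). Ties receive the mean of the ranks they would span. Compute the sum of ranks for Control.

18.5

Sorted (descending): 4.9, 4.9, 4.5, 4.5, 4.5, 3.1, 3.1, 2.8, 2.7, 2.4, 2.3
The 2 values of 4.9 occupy positions 1–2 → average rank (1+2)/2 = 1.5.
The 3 values of 4.5 occupy positions 3–5 → average rank 4.
The 2 values of 3.1 occupy positions 6–7 → average rank (6+7)/2 = 6.5.
Control values → pooled ranks: 4.5→4, 4.5→4, 4.5→4, 3.1→6.5
Rank sum = 4 + 4 + 4 + 6.5 = 18.5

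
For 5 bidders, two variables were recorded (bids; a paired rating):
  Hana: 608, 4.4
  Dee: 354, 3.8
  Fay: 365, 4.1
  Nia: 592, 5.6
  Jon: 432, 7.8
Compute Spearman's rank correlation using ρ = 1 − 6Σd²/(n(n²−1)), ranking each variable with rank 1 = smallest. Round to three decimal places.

0.600

Ranks of variable 1: 5, 1, 2, 4, 3
Ranks of variable 2: 3, 1, 2, 4, 5
d = r₁ − r₂: 2, 0, 0, 0, -2
d²: 4, 0, 0, 0, 4; Σd² = 8
ρ = 1 − 6·8/(5·24) = 1 − 48/120 = 0.600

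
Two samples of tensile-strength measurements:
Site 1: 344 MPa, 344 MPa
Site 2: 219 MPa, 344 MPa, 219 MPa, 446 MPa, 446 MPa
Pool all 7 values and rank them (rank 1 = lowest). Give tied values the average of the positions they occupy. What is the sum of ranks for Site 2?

Sorted (ascending): 219, 219, 344, 344, 344, 446, 446
The 2 values of 219 occupy positions 1–2 → average rank (1+2)/2 = 1.5.
The 3 values of 344 occupy positions 3–5 → average rank 4.
The 2 values of 446 occupy positions 6–7 → average rank (6+7)/2 = 6.5.
Site 2 values → pooled ranks: 219→1.5, 344→4, 219→1.5, 446→6.5, 446→6.5
Rank sum = 1.5 + 4 + 1.5 + 6.5 + 6.5 = 20

20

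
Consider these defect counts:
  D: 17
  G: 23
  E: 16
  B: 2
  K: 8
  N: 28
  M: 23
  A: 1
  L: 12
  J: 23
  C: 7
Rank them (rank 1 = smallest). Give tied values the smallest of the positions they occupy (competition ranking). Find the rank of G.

8

Sorted (ascending): 1, 2, 7, 8, 12, 16, 17, 23, 23, 23, 28
The 3 values of 23 occupy positions 8–10 → each gets rank 8.
G has value 23 → rank 8.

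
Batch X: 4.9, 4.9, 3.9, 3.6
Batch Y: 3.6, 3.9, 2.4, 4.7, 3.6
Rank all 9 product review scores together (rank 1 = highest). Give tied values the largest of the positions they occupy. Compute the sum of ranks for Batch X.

Sorted (descending): 4.9, 4.9, 4.7, 3.9, 3.9, 3.6, 3.6, 3.6, 2.4
The 2 values of 4.9 occupy positions 1–2 → each gets rank 2.
The 2 values of 3.9 occupy positions 4–5 → each gets rank 5.
The 3 values of 3.6 occupy positions 6–8 → each gets rank 8.
Batch X values → pooled ranks: 4.9→2, 4.9→2, 3.9→5, 3.6→8
Rank sum = 2 + 2 + 5 + 8 = 17

17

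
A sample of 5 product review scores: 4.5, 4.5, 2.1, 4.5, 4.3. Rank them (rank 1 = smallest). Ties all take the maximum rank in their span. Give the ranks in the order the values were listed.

5, 5, 1, 5, 2

Sorted (ascending): 2.1, 4.3, 4.5, 4.5, 4.5
The 3 values of 4.5 occupy positions 3–5 → each gets rank 5.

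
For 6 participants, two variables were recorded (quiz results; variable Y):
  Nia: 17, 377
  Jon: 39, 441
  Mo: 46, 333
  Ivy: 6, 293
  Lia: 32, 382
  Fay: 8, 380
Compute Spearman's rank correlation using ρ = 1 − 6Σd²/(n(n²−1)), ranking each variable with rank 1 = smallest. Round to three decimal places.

Ranks of variable 1: 3, 5, 6, 1, 4, 2
Ranks of variable 2: 3, 6, 2, 1, 5, 4
d = r₁ − r₂: 0, -1, 4, 0, -1, -2
d²: 0, 1, 16, 0, 1, 4; Σd² = 22
ρ = 1 − 6·22/(6·35) = 1 − 132/210 = 0.371

0.371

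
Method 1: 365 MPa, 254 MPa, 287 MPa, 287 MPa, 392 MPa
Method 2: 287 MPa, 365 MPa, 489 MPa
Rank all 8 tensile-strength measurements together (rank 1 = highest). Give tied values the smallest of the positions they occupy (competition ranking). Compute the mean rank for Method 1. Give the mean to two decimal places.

4.60

Sorted (descending): 489, 392, 365, 365, 287, 287, 287, 254
The 2 values of 365 occupy positions 3–4 → each gets rank 3.
The 3 values of 287 occupy positions 5–7 → each gets rank 5.
Method 1 values → pooled ranks: 365→3, 254→8, 287→5, 287→5, 392→2
Mean rank = (3 + 8 + 5 + 5 + 2) / 5 = 4.60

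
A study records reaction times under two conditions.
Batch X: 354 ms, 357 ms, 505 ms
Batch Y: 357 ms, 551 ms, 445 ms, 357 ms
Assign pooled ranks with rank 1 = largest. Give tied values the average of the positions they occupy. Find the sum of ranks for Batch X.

14

Sorted (descending): 551, 505, 445, 357, 357, 357, 354
The 3 values of 357 occupy positions 4–6 → average rank 5.
Batch X values → pooled ranks: 354→7, 357→5, 505→2
Rank sum = 7 + 5 + 2 = 14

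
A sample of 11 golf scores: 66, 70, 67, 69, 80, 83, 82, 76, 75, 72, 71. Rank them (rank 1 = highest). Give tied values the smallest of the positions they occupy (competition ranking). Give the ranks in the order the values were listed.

Sorted (descending): 83, 82, 80, 76, 75, 72, 71, 70, 69, 67, 66
No ties — each value takes its position as its rank.

11, 8, 10, 9, 3, 1, 2, 4, 5, 6, 7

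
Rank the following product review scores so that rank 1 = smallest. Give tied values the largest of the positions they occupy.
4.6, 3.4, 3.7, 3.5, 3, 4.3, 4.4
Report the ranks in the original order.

Sorted (ascending): 3, 3.4, 3.5, 3.7, 4.3, 4.4, 4.6
No ties — each value takes its position as its rank.

7, 2, 4, 3, 1, 5, 6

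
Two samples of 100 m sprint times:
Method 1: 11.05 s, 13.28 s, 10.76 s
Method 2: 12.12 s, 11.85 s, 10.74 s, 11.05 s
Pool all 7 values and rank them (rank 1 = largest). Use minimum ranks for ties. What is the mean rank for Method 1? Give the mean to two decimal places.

3.67

Sorted (descending): 13.28, 12.12, 11.85, 11.05, 11.05, 10.76, 10.74
The 2 values of 11.05 occupy positions 4–5 → each gets rank 4.
Method 1 values → pooled ranks: 11.05→4, 13.28→1, 10.76→6
Mean rank = (4 + 1 + 6) / 3 = 3.67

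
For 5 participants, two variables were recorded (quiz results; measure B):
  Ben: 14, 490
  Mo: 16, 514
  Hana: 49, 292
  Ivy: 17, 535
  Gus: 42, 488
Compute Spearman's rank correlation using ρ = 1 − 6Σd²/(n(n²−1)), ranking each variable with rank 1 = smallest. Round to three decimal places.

-0.600

Ranks of variable 1: 1, 2, 5, 3, 4
Ranks of variable 2: 3, 4, 1, 5, 2
d = r₁ − r₂: -2, -2, 4, -2, 2
d²: 4, 4, 16, 4, 4; Σd² = 32
ρ = 1 − 6·32/(5·24) = 1 − 192/120 = -0.600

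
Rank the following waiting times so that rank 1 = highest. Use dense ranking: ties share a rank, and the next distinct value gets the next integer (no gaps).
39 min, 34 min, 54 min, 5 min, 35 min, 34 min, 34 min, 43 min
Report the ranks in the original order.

3, 5, 1, 6, 4, 5, 5, 2

Sorted (descending): 54, 43, 39, 35, 34, 34, 34, 5
The 3 values of 34 share dense rank 5.
Remaining distinct values take the next consecutive integers.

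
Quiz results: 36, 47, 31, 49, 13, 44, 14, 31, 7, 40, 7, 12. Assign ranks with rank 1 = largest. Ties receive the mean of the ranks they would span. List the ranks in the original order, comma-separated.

Sorted (descending): 49, 47, 44, 40, 36, 31, 31, 14, 13, 12, 7, 7
The 2 values of 31 occupy positions 6–7 → average rank (6+7)/2 = 6.5.
The 2 values of 7 occupy positions 11–12 → average rank (11+12)/2 = 11.5.

5, 2, 6.5, 1, 9, 3, 8, 6.5, 11.5, 4, 11.5, 10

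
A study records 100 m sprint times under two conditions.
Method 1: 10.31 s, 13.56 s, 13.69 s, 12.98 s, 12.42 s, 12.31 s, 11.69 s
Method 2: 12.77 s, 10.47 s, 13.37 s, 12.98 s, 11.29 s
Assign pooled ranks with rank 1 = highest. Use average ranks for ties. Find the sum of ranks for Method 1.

43.5

Sorted (descending): 13.69, 13.56, 13.37, 12.98, 12.98, 12.77, 12.42, 12.31, 11.69, 11.29, 10.47, 10.31
The 2 values of 12.98 occupy positions 4–5 → average rank (4+5)/2 = 4.5.
Method 1 values → pooled ranks: 10.31→12, 13.56→2, 13.69→1, 12.98→4.5, 12.42→7, 12.31→8, 11.69→9
Rank sum = 12 + 2 + 1 + 4.5 + 7 + 8 + 9 = 43.5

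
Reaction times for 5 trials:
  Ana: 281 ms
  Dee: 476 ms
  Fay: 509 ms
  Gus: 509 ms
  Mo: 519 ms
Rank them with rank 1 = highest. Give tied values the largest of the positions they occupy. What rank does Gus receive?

3

Sorted (descending): 519, 509, 509, 476, 281
The 2 values of 509 occupy positions 2–3 → each gets rank 3.
Gus has value 509 ms → rank 3.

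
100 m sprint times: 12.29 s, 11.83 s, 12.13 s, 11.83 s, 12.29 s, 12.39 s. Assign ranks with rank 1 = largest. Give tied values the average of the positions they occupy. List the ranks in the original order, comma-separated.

2.5, 5.5, 4, 5.5, 2.5, 1

Sorted (descending): 12.39, 12.29, 12.29, 12.13, 11.83, 11.83
The 2 values of 12.29 occupy positions 2–3 → average rank (2+3)/2 = 2.5.
The 2 values of 11.83 occupy positions 5–6 → average rank (5+6)/2 = 5.5.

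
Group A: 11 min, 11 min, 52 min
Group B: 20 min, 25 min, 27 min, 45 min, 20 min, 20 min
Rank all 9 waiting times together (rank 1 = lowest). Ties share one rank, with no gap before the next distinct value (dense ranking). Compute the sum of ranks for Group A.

Sorted (ascending): 11, 11, 20, 20, 20, 25, 27, 45, 52
The 2 values of 11 share dense rank 1.
The 3 values of 20 share dense rank 2.
Remaining distinct values take the next consecutive integers.
Group A values → pooled ranks: 11→1, 11→1, 52→6
Rank sum = 1 + 1 + 6 = 8

8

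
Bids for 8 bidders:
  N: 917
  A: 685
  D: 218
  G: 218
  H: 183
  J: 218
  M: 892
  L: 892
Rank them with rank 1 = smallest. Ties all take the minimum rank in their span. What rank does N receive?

Sorted (ascending): 183, 218, 218, 218, 685, 892, 892, 917
The 3 values of 218 occupy positions 2–4 → each gets rank 2.
The 2 values of 892 occupy positions 6–7 → each gets rank 6.
N has value 917 → rank 8.

8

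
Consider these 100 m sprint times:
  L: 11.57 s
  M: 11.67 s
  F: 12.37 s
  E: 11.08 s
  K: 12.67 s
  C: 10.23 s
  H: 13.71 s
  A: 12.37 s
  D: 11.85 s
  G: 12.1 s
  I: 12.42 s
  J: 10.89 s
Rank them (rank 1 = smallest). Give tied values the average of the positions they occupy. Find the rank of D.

6

Sorted (ascending): 10.23, 10.89, 11.08, 11.57, 11.67, 11.85, 12.1, 12.37, 12.37, 12.42, 12.67, 13.71
The 2 values of 12.37 occupy positions 8–9 → average rank (8+9)/2 = 8.5.
D has value 11.85 s → rank 6.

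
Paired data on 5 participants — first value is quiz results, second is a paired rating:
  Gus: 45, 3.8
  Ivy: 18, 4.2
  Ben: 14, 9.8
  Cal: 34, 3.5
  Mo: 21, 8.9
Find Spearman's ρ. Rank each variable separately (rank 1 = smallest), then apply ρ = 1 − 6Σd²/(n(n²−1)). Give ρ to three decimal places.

Ranks of variable 1: 5, 2, 1, 4, 3
Ranks of variable 2: 2, 3, 5, 1, 4
d = r₁ − r₂: 3, -1, -4, 3, -1
d²: 9, 1, 16, 9, 1; Σd² = 36
ρ = 1 − 6·36/(5·24) = 1 − 216/120 = -0.800

-0.800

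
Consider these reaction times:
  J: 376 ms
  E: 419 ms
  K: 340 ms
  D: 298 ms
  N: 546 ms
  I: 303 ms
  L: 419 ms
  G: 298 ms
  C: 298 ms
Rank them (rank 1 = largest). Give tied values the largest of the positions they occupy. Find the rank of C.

Sorted (descending): 546, 419, 419, 376, 340, 303, 298, 298, 298
The 2 values of 419 occupy positions 2–3 → each gets rank 3.
The 3 values of 298 occupy positions 7–9 → each gets rank 9.
C has value 298 ms → rank 9.

9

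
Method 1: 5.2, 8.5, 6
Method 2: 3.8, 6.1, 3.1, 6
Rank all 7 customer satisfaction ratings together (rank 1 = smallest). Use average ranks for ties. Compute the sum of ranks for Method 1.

14.5

Sorted (ascending): 3.1, 3.8, 5.2, 6, 6, 6.1, 8.5
The 2 values of 6 occupy positions 4–5 → average rank (4+5)/2 = 4.5.
Method 1 values → pooled ranks: 5.2→3, 8.5→7, 6→4.5
Rank sum = 3 + 7 + 4.5 = 14.5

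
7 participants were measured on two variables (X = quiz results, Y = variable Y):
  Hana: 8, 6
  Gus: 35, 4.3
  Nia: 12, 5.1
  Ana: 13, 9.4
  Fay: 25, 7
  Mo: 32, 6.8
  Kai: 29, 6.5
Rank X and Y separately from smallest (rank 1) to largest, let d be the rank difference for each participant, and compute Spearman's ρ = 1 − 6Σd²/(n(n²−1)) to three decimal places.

Ranks of variable 1: 1, 7, 2, 3, 4, 6, 5
Ranks of variable 2: 3, 1, 2, 7, 6, 5, 4
d = r₁ − r₂: -2, 6, 0, -4, -2, 1, 1
d²: 4, 36, 0, 16, 4, 1, 1; Σd² = 62
ρ = 1 − 6·62/(7·48) = 1 − 372/336 = -0.107

-0.107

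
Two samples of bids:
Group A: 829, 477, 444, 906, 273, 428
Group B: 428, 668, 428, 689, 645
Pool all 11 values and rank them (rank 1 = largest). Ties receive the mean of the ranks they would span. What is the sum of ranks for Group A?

Sorted (descending): 906, 829, 689, 668, 645, 477, 444, 428, 428, 428, 273
The 3 values of 428 occupy positions 8–10 → average rank 9.
Group A values → pooled ranks: 829→2, 477→6, 444→7, 906→1, 273→11, 428→9
Rank sum = 2 + 6 + 7 + 1 + 11 + 9 = 36

36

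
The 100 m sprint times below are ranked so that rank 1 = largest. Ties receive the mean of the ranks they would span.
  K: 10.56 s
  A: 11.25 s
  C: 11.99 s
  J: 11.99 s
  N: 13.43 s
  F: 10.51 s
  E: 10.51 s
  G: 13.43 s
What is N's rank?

1.5

Sorted (descending): 13.43, 13.43, 11.99, 11.99, 11.25, 10.56, 10.51, 10.51
The 2 values of 13.43 occupy positions 1–2 → average rank (1+2)/2 = 1.5.
The 2 values of 11.99 occupy positions 3–4 → average rank (3+4)/2 = 3.5.
The 2 values of 10.51 occupy positions 7–8 → average rank (7+8)/2 = 7.5.
N has value 13.43 s → rank 1.5.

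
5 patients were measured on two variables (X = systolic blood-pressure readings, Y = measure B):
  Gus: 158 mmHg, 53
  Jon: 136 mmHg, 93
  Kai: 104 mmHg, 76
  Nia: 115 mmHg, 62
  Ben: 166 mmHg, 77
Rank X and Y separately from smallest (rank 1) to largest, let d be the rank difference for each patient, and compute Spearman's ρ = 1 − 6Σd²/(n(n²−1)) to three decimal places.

Ranks of variable 1: 4, 3, 1, 2, 5
Ranks of variable 2: 1, 5, 3, 2, 4
d = r₁ − r₂: 3, -2, -2, 0, 1
d²: 9, 4, 4, 0, 1; Σd² = 18
ρ = 1 − 6·18/(5·24) = 1 − 108/120 = 0.100

0.100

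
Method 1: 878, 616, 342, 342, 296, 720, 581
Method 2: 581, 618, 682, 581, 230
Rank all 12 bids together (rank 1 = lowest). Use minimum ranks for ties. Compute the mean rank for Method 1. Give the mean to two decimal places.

6.29

Sorted (ascending): 230, 296, 342, 342, 581, 581, 581, 616, 618, 682, 720, 878
The 2 values of 342 occupy positions 3–4 → each gets rank 3.
The 3 values of 581 occupy positions 5–7 → each gets rank 5.
Method 1 values → pooled ranks: 878→12, 616→8, 342→3, 342→3, 296→2, 720→11, 581→5
Mean rank = (12 + 8 + 3 + 3 + 2 + 11 + 5) / 7 = 6.29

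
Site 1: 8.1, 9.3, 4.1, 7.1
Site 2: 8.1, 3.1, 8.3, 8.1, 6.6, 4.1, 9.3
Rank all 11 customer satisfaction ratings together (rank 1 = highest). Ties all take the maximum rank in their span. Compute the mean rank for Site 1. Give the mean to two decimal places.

Sorted (descending): 9.3, 9.3, 8.3, 8.1, 8.1, 8.1, 7.1, 6.6, 4.1, 4.1, 3.1
The 2 values of 9.3 occupy positions 1–2 → each gets rank 2.
The 3 values of 8.1 occupy positions 4–6 → each gets rank 6.
The 2 values of 4.1 occupy positions 9–10 → each gets rank 10.
Site 1 values → pooled ranks: 8.1→6, 9.3→2, 4.1→10, 7.1→7
Mean rank = (6 + 2 + 10 + 7) / 4 = 6.25

6.25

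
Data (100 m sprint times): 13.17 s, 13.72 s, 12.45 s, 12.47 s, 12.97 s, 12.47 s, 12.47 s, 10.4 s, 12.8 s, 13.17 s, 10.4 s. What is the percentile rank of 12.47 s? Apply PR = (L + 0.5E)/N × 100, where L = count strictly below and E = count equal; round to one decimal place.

40.9

N = 11.
Strictly below 12.47: 3. Equal to 12.47: 3.
PR = (3 + 0.5·3)/11 × 100 = 40.9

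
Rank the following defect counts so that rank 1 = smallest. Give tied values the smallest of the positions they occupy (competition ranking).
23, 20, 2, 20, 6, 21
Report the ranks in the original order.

Sorted (ascending): 2, 6, 20, 20, 21, 23
The 2 values of 20 occupy positions 3–4 → each gets rank 3.

6, 3, 1, 3, 2, 5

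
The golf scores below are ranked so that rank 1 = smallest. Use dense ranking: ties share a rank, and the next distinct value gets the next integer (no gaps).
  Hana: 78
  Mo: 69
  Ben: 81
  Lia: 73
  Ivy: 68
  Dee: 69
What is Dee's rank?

Sorted (ascending): 68, 69, 69, 73, 78, 81
The 2 values of 69 share dense rank 2.
Remaining distinct values take the next consecutive integers.
Dee has value 69 → rank 2.

2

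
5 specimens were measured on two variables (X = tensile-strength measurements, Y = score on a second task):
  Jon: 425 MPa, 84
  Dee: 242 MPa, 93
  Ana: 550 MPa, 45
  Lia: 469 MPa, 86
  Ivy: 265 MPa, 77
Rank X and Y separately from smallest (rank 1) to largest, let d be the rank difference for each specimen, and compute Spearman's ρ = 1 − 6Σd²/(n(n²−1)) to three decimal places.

-0.600

Ranks of variable 1: 3, 1, 5, 4, 2
Ranks of variable 2: 3, 5, 1, 4, 2
d = r₁ − r₂: 0, -4, 4, 0, 0
d²: 0, 16, 16, 0, 0; Σd² = 32
ρ = 1 − 6·32/(5·24) = 1 − 192/120 = -0.600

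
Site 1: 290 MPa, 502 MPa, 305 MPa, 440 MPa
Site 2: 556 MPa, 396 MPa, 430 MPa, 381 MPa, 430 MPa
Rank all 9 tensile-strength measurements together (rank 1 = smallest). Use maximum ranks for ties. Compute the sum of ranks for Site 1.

18

Sorted (ascending): 290, 305, 381, 396, 430, 430, 440, 502, 556
The 2 values of 430 occupy positions 5–6 → each gets rank 6.
Site 1 values → pooled ranks: 290→1, 502→8, 305→2, 440→7
Rank sum = 1 + 8 + 2 + 7 = 18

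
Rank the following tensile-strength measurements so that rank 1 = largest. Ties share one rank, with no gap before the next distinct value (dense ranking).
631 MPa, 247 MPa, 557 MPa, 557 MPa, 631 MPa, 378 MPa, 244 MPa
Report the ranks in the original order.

1, 4, 2, 2, 1, 3, 5

Sorted (descending): 631, 631, 557, 557, 378, 247, 244
The 2 values of 631 share dense rank 1.
The 2 values of 557 share dense rank 2.
Remaining distinct values take the next consecutive integers.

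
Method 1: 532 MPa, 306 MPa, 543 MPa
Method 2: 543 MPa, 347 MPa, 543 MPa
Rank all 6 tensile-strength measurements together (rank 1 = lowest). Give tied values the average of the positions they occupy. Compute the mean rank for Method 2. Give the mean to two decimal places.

Sorted (ascending): 306, 347, 532, 543, 543, 543
The 3 values of 543 occupy positions 4–6 → average rank 5.
Method 2 values → pooled ranks: 543→5, 347→2, 543→5
Mean rank = (5 + 2 + 5) / 3 = 4.00

4.00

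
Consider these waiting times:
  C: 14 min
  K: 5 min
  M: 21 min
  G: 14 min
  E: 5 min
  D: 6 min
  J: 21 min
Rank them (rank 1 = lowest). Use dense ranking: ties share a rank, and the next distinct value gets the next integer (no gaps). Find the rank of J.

Sorted (ascending): 5, 5, 6, 14, 14, 21, 21
The 2 values of 5 share dense rank 1.
The 2 values of 14 share dense rank 3.
The 2 values of 21 share dense rank 4.
Remaining distinct values take the next consecutive integers.
J has value 21 min → rank 4.

4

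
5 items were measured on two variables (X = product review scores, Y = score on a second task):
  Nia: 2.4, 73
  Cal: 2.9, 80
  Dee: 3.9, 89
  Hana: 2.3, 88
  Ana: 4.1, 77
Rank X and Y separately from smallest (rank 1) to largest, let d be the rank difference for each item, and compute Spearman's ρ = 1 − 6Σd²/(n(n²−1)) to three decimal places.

0.000

Ranks of variable 1: 2, 3, 4, 1, 5
Ranks of variable 2: 1, 3, 5, 4, 2
d = r₁ − r₂: 1, 0, -1, -3, 3
d²: 1, 0, 1, 9, 9; Σd² = 20
ρ = 1 − 6·20/(5·24) = 1 − 120/120 = 0.000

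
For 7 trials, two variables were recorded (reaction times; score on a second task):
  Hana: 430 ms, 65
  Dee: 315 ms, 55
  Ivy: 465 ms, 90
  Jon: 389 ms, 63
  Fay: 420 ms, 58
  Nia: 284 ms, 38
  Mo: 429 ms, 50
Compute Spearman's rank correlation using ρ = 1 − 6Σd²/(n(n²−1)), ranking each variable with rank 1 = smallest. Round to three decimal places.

0.750

Ranks of variable 1: 6, 2, 7, 3, 4, 1, 5
Ranks of variable 2: 6, 3, 7, 5, 4, 1, 2
d = r₁ − r₂: 0, -1, 0, -2, 0, 0, 3
d²: 0, 1, 0, 4, 0, 0, 9; Σd² = 14
ρ = 1 − 6·14/(7·48) = 1 − 84/336 = 0.750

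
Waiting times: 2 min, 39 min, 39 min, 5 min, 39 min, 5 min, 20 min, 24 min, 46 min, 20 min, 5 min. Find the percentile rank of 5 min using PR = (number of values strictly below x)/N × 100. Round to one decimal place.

N = 11.
Strictly below 5: 1. Equal to 5: 3.
PR = 1/11 × 100 = 9.1

9.1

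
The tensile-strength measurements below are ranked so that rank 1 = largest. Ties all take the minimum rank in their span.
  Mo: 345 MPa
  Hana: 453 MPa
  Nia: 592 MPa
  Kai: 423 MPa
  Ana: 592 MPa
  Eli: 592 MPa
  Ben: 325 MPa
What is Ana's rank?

Sorted (descending): 592, 592, 592, 453, 423, 345, 325
The 3 values of 592 occupy positions 1–3 → each gets rank 1.
Ana has value 592 MPa → rank 1.

1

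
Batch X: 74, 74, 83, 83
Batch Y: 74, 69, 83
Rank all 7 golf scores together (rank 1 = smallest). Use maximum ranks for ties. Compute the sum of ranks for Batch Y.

Sorted (ascending): 69, 74, 74, 74, 83, 83, 83
The 3 values of 74 occupy positions 2–4 → each gets rank 4.
The 3 values of 83 occupy positions 5–7 → each gets rank 7.
Batch Y values → pooled ranks: 74→4, 69→1, 83→7
Rank sum = 4 + 1 + 7 = 12

12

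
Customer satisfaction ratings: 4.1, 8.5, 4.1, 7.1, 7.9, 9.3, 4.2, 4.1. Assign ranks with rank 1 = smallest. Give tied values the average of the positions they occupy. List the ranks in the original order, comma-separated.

Sorted (ascending): 4.1, 4.1, 4.1, 4.2, 7.1, 7.9, 8.5, 9.3
The 3 values of 4.1 occupy positions 1–3 → average rank 2.

2, 7, 2, 5, 6, 8, 4, 2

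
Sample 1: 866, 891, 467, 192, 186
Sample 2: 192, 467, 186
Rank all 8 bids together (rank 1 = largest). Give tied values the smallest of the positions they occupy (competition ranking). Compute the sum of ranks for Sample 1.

18

Sorted (descending): 891, 866, 467, 467, 192, 192, 186, 186
The 2 values of 467 occupy positions 3–4 → each gets rank 3.
The 2 values of 192 occupy positions 5–6 → each gets rank 5.
The 2 values of 186 occupy positions 7–8 → each gets rank 7.
Sample 1 values → pooled ranks: 866→2, 891→1, 467→3, 192→5, 186→7
Rank sum = 2 + 1 + 3 + 5 + 7 = 18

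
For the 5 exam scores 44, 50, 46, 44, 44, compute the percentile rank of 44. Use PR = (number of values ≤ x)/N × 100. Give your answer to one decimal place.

60.0

N = 5.
Strictly below 44: 0. Equal to 44: 3.
PR = 3/5 × 100 = 60.0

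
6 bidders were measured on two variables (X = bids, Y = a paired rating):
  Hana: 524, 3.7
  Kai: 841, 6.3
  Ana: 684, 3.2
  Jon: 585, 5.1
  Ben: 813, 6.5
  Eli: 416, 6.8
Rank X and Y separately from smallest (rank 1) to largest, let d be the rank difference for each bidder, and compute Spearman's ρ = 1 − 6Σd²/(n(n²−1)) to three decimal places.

Ranks of variable 1: 2, 6, 4, 3, 5, 1
Ranks of variable 2: 2, 4, 1, 3, 5, 6
d = r₁ − r₂: 0, 2, 3, 0, 0, -5
d²: 0, 4, 9, 0, 0, 25; Σd² = 38
ρ = 1 − 6·38/(6·35) = 1 − 228/210 = -0.086

-0.086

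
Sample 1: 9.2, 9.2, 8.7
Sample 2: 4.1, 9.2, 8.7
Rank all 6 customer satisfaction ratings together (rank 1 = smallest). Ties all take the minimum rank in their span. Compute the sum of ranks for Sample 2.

7

Sorted (ascending): 4.1, 8.7, 8.7, 9.2, 9.2, 9.2
The 2 values of 8.7 occupy positions 2–3 → each gets rank 2.
The 3 values of 9.2 occupy positions 4–6 → each gets rank 4.
Sample 2 values → pooled ranks: 4.1→1, 9.2→4, 8.7→2
Rank sum = 1 + 4 + 2 = 7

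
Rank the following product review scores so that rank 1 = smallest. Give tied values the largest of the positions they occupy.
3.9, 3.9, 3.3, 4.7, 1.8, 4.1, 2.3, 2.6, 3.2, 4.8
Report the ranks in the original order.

7, 7, 5, 9, 1, 8, 2, 3, 4, 10

Sorted (ascending): 1.8, 2.3, 2.6, 3.2, 3.3, 3.9, 3.9, 4.1, 4.7, 4.8
The 2 values of 3.9 occupy positions 6–7 → each gets rank 7.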